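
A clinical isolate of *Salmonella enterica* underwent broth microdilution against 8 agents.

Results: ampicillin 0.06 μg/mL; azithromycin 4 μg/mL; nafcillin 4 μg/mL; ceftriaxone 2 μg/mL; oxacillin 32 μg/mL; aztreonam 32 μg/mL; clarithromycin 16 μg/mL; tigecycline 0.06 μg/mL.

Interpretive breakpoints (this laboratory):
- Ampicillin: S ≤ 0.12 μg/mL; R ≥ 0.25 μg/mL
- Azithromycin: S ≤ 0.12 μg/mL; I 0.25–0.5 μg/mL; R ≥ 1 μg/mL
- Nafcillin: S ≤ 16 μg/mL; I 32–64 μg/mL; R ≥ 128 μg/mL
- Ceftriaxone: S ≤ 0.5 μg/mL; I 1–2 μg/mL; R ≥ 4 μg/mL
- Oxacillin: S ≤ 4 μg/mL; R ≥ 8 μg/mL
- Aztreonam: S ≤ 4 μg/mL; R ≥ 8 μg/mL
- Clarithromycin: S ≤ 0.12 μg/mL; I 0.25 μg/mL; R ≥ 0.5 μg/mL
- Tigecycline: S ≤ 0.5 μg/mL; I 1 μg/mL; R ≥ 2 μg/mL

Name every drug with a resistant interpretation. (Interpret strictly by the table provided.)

azithromycin, oxacillin, aztreonam, clarithromycin

Ampicillin (0.06 μg/mL) ≤ 0.12 μg/mL ⇒ S
Azithromycin 4 μg/mL: ≥ 1 μg/mL → Resistant
Nafcillin: 4 μg/mL is ≤ 16 μg/mL — susceptible
Ceftriaxone 2 μg/mL: in 1–2 μg/mL — I
Oxacillin (32 μg/mL) ≥ 8 μg/mL — R
Aztreonam: 32 μg/mL is ≥ 8 μg/mL → Resistant
Clarithromycin (16 μg/mL) ≥ 0.5 μg/mL — resistant
Tigecycline (0.06 μg/mL) ≤ 0.5 μg/mL → susceptible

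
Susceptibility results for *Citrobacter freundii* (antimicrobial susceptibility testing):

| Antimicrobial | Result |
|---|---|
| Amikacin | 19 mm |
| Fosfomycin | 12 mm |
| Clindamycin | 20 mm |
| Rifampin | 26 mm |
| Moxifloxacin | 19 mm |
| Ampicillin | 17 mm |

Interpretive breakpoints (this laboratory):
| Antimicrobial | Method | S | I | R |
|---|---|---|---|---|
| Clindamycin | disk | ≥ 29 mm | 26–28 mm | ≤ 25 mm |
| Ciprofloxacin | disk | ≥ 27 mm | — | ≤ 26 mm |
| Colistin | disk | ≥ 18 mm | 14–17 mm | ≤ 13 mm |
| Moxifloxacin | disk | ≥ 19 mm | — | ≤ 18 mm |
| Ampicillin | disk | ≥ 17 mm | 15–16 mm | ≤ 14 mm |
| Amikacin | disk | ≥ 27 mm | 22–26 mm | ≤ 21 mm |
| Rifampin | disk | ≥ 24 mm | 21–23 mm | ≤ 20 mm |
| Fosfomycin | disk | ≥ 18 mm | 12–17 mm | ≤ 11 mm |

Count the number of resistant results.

Amikacin (19 mm) ≤ 21 mm ⇒ R
Fosfomycin: 12 mm is in 12–17 mm — Intermediate
Clindamycin 20 mm: ≤ 25 mm → Resistant
Rifampin: 26 mm is ≥ 24 mm → susceptible
Moxifloxacin 19 mm: ≥ 19 mm → Susceptible
Ampicillin: 17 mm is ≥ 17 mm ⇒ Susceptible
Resistant: 2

2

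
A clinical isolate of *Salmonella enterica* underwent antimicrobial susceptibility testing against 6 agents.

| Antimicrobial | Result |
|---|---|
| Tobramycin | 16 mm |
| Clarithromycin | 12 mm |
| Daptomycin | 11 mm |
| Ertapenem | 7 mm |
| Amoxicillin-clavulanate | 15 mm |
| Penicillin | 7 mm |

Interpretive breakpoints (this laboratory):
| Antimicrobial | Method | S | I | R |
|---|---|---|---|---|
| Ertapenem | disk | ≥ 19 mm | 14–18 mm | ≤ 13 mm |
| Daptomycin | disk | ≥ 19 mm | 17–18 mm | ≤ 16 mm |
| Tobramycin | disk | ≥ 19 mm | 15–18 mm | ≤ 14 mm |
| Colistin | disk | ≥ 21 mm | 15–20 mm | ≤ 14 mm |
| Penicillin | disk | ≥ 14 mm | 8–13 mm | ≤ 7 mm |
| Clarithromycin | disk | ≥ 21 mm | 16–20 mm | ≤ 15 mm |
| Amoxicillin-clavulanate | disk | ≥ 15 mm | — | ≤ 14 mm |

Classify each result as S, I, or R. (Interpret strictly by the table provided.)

I, R, R, R, S, R

Tobramycin: 16 mm is in 15–18 mm → Intermediate
Clarithromycin (12 mm) ≤ 15 mm → resistant
Daptomycin: 11 mm is ≤ 16 mm → resistant
Ertapenem (7 mm) ≤ 13 mm ⇒ R
Amoxicillin-clavulanate 15 mm: ≥ 15 mm → S
Penicillin (7 mm) ≤ 7 mm → resistant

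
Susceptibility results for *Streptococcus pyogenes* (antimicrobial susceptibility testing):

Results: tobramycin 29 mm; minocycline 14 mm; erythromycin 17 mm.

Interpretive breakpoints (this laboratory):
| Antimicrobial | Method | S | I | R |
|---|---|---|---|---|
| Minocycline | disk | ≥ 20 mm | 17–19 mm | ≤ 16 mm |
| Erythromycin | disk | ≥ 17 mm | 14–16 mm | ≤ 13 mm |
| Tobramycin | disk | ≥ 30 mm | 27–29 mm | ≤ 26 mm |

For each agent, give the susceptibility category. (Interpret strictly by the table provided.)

I, R, S

Tobramycin: 29 mm is in 27–29 mm — intermediate
Minocycline: 14 mm is ≤ 16 mm → resistant
Erythromycin: 17 mm is ≥ 17 mm — susceptible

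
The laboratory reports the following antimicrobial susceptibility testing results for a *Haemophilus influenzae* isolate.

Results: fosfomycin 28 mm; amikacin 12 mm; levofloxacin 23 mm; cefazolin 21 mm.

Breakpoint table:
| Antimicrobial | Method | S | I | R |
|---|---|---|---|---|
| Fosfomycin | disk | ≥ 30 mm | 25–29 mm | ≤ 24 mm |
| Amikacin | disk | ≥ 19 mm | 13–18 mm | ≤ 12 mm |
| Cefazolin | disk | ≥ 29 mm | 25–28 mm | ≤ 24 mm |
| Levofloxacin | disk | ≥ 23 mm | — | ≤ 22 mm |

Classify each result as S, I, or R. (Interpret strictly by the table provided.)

I, R, S, R

Fosfomycin 28 mm: in 25–29 mm ⇒ Intermediate
Amikacin 12 mm: ≤ 12 mm — R
Levofloxacin 23 mm: ≥ 23 mm → S
Cefazolin (21 mm) ≤ 24 mm → Resistant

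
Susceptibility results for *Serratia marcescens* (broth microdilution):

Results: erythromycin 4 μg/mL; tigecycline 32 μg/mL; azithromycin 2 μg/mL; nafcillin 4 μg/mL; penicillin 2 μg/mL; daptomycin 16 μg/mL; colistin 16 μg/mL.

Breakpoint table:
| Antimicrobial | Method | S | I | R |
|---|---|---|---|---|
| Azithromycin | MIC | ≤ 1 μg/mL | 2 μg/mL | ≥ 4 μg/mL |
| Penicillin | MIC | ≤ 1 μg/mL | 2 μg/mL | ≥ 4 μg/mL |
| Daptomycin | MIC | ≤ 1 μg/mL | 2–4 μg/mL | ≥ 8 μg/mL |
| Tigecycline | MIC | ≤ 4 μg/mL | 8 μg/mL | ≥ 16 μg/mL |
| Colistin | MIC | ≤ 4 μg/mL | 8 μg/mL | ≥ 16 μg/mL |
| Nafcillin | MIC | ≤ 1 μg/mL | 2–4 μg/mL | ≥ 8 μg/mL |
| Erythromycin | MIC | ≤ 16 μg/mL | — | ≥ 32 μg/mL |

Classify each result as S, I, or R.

Erythromycin 4 μg/mL: ≤ 16 μg/mL — susceptible
Tigecycline (32 μg/mL) ≥ 16 μg/mL ⇒ Resistant
Azithromycin (2 μg/mL) = 2 μg/mL → intermediate
Nafcillin: 4 μg/mL is in 2–4 μg/mL — Intermediate
Penicillin (2 μg/mL) = 2 μg/mL — Intermediate
Daptomycin: 16 μg/mL is ≥ 8 μg/mL → resistant
Colistin: 16 μg/mL is ≥ 16 μg/mL ⇒ resistant

S, R, I, I, I, R, R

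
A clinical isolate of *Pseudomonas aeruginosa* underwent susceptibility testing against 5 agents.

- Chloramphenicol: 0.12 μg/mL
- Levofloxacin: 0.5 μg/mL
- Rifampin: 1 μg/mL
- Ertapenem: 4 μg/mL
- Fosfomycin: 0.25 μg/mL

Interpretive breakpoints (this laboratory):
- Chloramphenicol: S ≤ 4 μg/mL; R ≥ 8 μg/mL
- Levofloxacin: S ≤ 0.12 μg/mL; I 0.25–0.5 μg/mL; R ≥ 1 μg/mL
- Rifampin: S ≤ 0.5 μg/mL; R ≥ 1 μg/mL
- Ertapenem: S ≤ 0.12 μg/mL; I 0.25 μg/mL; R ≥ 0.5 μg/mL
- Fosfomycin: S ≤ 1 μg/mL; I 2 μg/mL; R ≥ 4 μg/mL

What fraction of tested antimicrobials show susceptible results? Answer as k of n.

Chloramphenicol (0.12 μg/mL) ≤ 4 μg/mL → susceptible
Levofloxacin 0.5 μg/mL: in 0.25–0.5 μg/mL ⇒ intermediate
Rifampin 1 μg/mL: ≥ 1 μg/mL → R
Ertapenem: 4 μg/mL is ≥ 0.5 μg/mL → R
Fosfomycin: 0.25 μg/mL is ≤ 1 μg/mL — Susceptible
Susceptible: 2/5

2 of 5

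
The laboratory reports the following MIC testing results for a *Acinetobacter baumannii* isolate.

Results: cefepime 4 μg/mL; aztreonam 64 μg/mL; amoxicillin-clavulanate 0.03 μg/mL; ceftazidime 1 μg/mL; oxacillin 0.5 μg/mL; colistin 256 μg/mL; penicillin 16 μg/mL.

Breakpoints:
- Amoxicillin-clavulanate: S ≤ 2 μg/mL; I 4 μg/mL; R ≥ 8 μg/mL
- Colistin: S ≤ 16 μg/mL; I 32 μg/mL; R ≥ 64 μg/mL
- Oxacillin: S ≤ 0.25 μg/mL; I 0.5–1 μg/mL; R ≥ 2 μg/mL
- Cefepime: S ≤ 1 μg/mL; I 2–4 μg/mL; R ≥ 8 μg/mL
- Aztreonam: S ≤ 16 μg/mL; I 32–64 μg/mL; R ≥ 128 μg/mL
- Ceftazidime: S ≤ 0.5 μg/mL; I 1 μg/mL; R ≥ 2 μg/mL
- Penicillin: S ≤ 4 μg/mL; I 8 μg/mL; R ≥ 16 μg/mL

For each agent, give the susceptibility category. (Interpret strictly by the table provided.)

I, I, S, I, I, R, R

Cefepime: 4 μg/mL is in 2–4 μg/mL ⇒ intermediate
Aztreonam (64 μg/mL) in 32–64 μg/mL — intermediate
Amoxicillin-clavulanate 0.03 μg/mL: ≤ 2 μg/mL ⇒ Susceptible
Ceftazidime 1 μg/mL: = 1 μg/mL — I
Oxacillin (0.5 μg/mL) in 0.5–1 μg/mL ⇒ intermediate
Colistin: 256 μg/mL is ≥ 64 μg/mL → resistant
Penicillin: 16 μg/mL is ≥ 16 μg/mL → resistant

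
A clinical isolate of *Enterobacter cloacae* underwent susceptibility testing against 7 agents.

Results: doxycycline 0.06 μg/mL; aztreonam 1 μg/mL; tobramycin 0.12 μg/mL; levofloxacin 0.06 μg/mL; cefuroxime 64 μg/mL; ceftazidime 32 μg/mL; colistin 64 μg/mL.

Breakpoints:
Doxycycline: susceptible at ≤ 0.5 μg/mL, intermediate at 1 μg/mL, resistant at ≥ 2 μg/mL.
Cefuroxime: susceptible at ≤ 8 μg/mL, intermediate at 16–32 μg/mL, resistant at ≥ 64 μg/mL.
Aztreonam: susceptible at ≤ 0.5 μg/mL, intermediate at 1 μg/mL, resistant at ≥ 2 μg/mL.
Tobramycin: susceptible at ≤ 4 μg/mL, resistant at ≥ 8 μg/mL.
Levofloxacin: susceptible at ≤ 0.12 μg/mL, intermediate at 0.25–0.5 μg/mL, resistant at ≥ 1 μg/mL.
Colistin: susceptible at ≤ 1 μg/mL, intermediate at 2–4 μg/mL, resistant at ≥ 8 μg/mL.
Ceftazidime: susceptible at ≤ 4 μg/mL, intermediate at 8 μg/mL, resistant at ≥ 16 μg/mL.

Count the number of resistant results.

3

Doxycycline: 0.06 μg/mL is ≤ 0.5 μg/mL → S
Aztreonam: 1 μg/mL is = 1 μg/mL — Intermediate
Tobramycin: 0.12 μg/mL is ≤ 4 μg/mL — Susceptible
Levofloxacin (0.06 μg/mL) ≤ 0.12 μg/mL ⇒ Susceptible
Cefuroxime 64 μg/mL: ≥ 64 μg/mL → resistant
Ceftazidime 32 μg/mL: ≥ 16 μg/mL — R
Colistin: 64 μg/mL is ≥ 8 μg/mL — R
Resistant: 3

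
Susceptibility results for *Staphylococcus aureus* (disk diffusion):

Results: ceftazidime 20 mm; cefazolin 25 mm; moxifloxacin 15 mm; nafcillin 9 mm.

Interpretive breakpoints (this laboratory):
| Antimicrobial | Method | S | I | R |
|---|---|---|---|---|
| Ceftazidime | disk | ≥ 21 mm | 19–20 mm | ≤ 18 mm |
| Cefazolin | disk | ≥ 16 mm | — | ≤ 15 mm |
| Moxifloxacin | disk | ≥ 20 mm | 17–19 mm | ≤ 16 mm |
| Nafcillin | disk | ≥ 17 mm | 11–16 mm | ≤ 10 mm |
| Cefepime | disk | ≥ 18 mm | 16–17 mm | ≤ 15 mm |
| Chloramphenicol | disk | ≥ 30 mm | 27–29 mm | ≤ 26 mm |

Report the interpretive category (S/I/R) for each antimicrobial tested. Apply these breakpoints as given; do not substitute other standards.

Ceftazidime (20 mm) in 19–20 mm ⇒ intermediate
Cefazolin: 25 mm is ≥ 16 mm — susceptible
Moxifloxacin 15 mm: ≤ 16 mm ⇒ resistant
Nafcillin: 9 mm is ≤ 10 mm ⇒ Resistant

I, S, R, R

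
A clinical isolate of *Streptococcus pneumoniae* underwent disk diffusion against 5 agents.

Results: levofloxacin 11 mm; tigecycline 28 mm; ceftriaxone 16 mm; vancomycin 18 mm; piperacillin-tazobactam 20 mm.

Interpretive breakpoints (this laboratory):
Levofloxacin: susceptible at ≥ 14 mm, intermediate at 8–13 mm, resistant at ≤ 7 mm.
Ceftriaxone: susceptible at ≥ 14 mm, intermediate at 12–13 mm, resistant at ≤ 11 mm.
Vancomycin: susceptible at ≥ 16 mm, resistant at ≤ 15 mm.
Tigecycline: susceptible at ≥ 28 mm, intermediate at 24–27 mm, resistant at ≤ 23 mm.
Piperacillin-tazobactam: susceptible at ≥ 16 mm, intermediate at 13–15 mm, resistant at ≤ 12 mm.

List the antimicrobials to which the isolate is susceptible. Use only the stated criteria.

Levofloxacin 11 mm: in 8–13 mm ⇒ I
Tigecycline (28 mm) ≥ 28 mm → S
Ceftriaxone: 16 mm is ≥ 14 mm ⇒ Susceptible
Vancomycin 18 mm: ≥ 16 mm ⇒ Susceptible
Piperacillin-tazobactam: 20 mm is ≥ 16 mm → Susceptible

tigecycline, ceftriaxone, vancomycin, piperacillin-tazobactam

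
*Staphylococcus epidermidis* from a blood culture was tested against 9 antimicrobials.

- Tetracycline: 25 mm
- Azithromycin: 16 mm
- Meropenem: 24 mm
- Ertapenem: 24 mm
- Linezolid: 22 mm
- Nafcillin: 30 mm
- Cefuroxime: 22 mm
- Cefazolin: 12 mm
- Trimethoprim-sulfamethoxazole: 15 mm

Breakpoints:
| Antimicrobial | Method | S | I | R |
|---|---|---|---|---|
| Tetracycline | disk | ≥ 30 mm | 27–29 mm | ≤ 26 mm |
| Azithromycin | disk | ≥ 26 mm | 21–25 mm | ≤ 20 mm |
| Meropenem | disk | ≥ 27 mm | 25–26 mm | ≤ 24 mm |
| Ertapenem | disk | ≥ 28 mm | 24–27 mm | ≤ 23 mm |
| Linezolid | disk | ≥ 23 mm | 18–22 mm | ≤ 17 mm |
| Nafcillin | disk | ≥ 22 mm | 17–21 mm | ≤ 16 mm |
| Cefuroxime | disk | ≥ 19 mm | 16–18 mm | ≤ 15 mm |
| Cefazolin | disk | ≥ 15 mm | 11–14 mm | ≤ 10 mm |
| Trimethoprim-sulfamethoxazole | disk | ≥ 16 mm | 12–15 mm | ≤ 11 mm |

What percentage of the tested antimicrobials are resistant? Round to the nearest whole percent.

Tetracycline (25 mm) ≤ 26 mm — Resistant
Azithromycin 16 mm: ≤ 20 mm → resistant
Meropenem: 24 mm is ≤ 24 mm ⇒ R
Ertapenem (24 mm) in 24–27 mm → I
Linezolid (22 mm) in 18–22 mm ⇒ Intermediate
Nafcillin: 30 mm is ≥ 22 mm — Susceptible
Cefuroxime 22 mm: ≥ 19 mm ⇒ Susceptible
Cefazolin 12 mm: in 11–14 mm — I
Trimethoprim-sulfamethoxazole (15 mm) in 12–15 mm → I
Resistant: 3/9

33%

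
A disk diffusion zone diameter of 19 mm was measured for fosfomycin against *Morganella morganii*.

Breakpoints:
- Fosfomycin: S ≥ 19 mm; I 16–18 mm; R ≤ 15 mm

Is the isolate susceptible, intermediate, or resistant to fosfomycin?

Fosfomycin: 19 mm is ≥ 19 mm — Susceptible

S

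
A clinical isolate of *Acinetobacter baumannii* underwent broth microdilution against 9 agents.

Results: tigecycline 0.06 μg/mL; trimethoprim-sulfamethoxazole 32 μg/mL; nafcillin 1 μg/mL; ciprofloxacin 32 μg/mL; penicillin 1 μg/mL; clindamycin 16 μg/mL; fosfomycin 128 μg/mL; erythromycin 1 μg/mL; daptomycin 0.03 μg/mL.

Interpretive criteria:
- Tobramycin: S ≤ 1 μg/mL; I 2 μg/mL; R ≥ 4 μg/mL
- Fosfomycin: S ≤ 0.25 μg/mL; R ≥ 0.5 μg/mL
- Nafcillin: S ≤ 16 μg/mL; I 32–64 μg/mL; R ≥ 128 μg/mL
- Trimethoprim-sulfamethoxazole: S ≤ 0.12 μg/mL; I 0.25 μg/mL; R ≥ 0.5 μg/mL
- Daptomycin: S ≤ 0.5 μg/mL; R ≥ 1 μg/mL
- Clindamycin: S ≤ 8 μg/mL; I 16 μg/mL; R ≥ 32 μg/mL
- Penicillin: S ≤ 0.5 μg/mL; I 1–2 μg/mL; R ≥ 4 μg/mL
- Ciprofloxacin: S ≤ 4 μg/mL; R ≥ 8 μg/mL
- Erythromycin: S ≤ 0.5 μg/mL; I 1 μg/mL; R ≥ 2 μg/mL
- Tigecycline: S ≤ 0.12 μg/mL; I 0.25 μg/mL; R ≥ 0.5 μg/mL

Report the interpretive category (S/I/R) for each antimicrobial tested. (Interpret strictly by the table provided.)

S, R, S, R, I, I, R, I, S

Tigecycline (0.06 μg/mL) ≤ 0.12 μg/mL ⇒ susceptible
Trimethoprim-sulfamethoxazole 32 μg/mL: ≥ 0.5 μg/mL ⇒ R
Nafcillin 1 μg/mL: ≤ 16 μg/mL ⇒ Susceptible
Ciprofloxacin 32 μg/mL: ≥ 8 μg/mL → Resistant
Penicillin 1 μg/mL: in 1–2 μg/mL ⇒ Intermediate
Clindamycin 16 μg/mL: = 16 μg/mL — Intermediate
Fosfomycin 128 μg/mL: ≥ 0.5 μg/mL → R
Erythromycin: 1 μg/mL is = 1 μg/mL → Intermediate
Daptomycin 0.03 μg/mL: ≤ 0.5 μg/mL — S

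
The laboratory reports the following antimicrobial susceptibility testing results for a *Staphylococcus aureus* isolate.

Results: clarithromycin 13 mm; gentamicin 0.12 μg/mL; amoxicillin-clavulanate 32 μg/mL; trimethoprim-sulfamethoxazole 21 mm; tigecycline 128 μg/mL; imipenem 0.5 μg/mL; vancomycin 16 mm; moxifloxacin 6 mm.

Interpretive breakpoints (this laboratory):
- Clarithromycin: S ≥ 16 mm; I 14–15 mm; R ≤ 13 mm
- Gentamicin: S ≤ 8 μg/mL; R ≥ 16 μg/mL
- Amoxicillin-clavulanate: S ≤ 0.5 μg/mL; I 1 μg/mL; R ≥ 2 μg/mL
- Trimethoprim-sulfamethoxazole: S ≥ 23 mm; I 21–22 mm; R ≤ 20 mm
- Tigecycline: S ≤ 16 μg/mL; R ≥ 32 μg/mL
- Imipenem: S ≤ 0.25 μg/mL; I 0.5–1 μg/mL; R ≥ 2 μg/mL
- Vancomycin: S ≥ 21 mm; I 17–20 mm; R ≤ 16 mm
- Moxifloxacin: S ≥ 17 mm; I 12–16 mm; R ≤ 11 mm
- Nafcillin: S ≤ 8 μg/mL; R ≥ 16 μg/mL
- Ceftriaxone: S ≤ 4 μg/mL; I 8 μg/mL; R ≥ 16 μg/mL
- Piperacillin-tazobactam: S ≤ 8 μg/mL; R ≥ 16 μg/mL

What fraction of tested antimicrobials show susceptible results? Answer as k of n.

1 of 8

Clarithromycin: 13 mm is ≤ 13 mm ⇒ resistant
Gentamicin 0.12 μg/mL: ≤ 8 μg/mL ⇒ S
Amoxicillin-clavulanate 32 μg/mL: ≥ 2 μg/mL → R
Trimethoprim-sulfamethoxazole (21 mm) in 21–22 mm — Intermediate
Tigecycline 128 μg/mL: ≥ 32 μg/mL → R
Imipenem (0.5 μg/mL) in 0.5–1 μg/mL → Intermediate
Vancomycin 16 mm: ≤ 16 mm ⇒ Resistant
Moxifloxacin: 6 mm is ≤ 11 mm — Resistant
Susceptible: 1/8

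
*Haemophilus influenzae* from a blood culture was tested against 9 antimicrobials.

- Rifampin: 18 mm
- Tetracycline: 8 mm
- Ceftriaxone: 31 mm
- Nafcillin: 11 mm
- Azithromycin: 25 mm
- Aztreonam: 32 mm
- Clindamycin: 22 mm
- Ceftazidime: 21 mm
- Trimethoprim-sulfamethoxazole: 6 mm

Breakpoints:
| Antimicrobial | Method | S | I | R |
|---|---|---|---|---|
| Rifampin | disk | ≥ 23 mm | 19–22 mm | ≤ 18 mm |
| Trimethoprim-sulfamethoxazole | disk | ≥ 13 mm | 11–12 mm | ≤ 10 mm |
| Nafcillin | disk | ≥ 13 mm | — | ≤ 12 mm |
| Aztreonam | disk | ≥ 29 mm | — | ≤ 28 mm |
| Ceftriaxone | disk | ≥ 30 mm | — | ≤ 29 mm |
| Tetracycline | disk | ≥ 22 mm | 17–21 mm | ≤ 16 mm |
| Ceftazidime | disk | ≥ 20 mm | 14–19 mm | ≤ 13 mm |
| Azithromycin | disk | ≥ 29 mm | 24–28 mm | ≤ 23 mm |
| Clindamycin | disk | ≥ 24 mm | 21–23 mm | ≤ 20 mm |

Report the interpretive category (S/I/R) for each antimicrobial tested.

Rifampin (18 mm) ≤ 18 mm → resistant
Tetracycline 8 mm: ≤ 16 mm — Resistant
Ceftriaxone: 31 mm is ≥ 30 mm → S
Nafcillin (11 mm) ≤ 12 mm — R
Azithromycin 25 mm: in 24–28 mm ⇒ intermediate
Aztreonam: 32 mm is ≥ 29 mm — Susceptible
Clindamycin: 22 mm is in 21–23 mm — intermediate
Ceftazidime: 21 mm is ≥ 20 mm → S
Trimethoprim-sulfamethoxazole (6 mm) ≤ 10 mm → Resistant

R, R, S, R, I, S, I, S, R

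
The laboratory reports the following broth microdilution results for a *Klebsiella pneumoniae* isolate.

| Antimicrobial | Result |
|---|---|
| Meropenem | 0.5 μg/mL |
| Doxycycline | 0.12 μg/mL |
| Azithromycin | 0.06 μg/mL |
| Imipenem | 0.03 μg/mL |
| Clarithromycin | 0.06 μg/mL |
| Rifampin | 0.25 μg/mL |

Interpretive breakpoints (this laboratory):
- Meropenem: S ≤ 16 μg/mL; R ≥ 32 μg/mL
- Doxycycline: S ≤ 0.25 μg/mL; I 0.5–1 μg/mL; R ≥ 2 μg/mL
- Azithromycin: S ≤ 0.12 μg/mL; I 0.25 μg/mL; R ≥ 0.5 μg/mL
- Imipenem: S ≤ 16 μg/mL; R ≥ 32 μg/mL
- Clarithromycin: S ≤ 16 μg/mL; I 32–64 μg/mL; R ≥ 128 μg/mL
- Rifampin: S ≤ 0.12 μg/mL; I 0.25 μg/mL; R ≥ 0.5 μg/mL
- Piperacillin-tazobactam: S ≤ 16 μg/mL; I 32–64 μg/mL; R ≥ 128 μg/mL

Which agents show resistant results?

none

Meropenem 0.5 μg/mL: ≤ 16 μg/mL → S
Doxycycline: 0.12 μg/mL is ≤ 0.25 μg/mL → Susceptible
Azithromycin 0.06 μg/mL: ≤ 0.12 μg/mL ⇒ susceptible
Imipenem (0.03 μg/mL) ≤ 16 μg/mL — Susceptible
Clarithromycin 0.06 μg/mL: ≤ 16 μg/mL → S
Rifampin (0.25 μg/mL) = 0.25 μg/mL → intermediate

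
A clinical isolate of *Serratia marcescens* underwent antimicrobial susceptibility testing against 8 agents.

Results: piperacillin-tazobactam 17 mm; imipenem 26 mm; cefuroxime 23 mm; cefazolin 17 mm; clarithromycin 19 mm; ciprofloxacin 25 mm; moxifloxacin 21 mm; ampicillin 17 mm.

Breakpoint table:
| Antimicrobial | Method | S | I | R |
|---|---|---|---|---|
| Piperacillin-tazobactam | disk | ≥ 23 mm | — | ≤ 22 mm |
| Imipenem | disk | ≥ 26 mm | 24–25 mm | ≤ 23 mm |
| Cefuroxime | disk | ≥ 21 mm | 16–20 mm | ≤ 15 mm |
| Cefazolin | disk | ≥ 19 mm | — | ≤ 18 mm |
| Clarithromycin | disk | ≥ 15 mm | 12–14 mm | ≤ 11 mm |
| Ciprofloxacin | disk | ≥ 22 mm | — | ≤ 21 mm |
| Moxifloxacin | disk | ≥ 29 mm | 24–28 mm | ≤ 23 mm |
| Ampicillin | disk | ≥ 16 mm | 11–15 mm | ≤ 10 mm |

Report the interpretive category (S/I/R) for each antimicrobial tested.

R, S, S, R, S, S, R, S

Piperacillin-tazobactam 17 mm: ≤ 22 mm ⇒ Resistant
Imipenem: 26 mm is ≥ 26 mm ⇒ Susceptible
Cefuroxime (23 mm) ≥ 21 mm ⇒ susceptible
Cefazolin (17 mm) ≤ 18 mm → Resistant
Clarithromycin (19 mm) ≥ 15 mm — susceptible
Ciprofloxacin (25 mm) ≥ 22 mm ⇒ susceptible
Moxifloxacin: 21 mm is ≤ 23 mm → resistant
Ampicillin (17 mm) ≥ 16 mm ⇒ S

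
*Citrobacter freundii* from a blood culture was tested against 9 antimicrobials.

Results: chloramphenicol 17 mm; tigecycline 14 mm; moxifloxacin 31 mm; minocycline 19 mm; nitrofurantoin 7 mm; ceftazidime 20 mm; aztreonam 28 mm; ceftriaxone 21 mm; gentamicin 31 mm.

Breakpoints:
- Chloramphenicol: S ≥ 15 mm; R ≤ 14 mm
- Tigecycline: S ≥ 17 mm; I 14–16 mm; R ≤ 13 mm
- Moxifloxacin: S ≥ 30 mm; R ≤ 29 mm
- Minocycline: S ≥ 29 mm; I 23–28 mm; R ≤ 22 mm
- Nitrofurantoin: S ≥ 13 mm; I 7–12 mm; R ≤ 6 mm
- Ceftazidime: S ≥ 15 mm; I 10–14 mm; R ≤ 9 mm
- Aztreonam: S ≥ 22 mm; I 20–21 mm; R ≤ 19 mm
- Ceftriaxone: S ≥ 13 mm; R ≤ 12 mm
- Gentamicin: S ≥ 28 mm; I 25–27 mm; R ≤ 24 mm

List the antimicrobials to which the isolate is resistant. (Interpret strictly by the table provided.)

minocycline

Chloramphenicol (17 mm) ≥ 15 mm ⇒ S
Tigecycline: 14 mm is in 14–16 mm — intermediate
Moxifloxacin (31 mm) ≥ 30 mm → susceptible
Minocycline (19 mm) ≤ 22 mm ⇒ R
Nitrofurantoin: 7 mm is in 7–12 mm ⇒ Intermediate
Ceftazidime (20 mm) ≥ 15 mm — susceptible
Aztreonam 28 mm: ≥ 22 mm — Susceptible
Ceftriaxone 21 mm: ≥ 13 mm ⇒ Susceptible
Gentamicin: 31 mm is ≥ 28 mm ⇒ susceptible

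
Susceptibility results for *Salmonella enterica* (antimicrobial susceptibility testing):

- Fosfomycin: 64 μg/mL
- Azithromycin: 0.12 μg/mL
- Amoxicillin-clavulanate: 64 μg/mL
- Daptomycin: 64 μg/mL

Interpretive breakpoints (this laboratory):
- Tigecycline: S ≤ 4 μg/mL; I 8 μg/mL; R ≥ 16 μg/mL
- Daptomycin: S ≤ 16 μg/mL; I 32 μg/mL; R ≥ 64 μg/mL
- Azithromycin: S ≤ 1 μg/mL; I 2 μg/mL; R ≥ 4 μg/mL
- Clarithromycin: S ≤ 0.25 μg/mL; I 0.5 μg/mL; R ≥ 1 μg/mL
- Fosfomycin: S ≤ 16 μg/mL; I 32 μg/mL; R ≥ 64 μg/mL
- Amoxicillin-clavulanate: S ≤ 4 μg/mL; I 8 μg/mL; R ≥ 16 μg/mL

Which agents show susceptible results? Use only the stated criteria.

Fosfomycin (64 μg/mL) ≥ 64 μg/mL ⇒ resistant
Azithromycin (0.12 μg/mL) ≤ 1 μg/mL → Susceptible
Amoxicillin-clavulanate 64 μg/mL: ≥ 16 μg/mL — resistant
Daptomycin 64 μg/mL: ≥ 64 μg/mL → R

azithromycin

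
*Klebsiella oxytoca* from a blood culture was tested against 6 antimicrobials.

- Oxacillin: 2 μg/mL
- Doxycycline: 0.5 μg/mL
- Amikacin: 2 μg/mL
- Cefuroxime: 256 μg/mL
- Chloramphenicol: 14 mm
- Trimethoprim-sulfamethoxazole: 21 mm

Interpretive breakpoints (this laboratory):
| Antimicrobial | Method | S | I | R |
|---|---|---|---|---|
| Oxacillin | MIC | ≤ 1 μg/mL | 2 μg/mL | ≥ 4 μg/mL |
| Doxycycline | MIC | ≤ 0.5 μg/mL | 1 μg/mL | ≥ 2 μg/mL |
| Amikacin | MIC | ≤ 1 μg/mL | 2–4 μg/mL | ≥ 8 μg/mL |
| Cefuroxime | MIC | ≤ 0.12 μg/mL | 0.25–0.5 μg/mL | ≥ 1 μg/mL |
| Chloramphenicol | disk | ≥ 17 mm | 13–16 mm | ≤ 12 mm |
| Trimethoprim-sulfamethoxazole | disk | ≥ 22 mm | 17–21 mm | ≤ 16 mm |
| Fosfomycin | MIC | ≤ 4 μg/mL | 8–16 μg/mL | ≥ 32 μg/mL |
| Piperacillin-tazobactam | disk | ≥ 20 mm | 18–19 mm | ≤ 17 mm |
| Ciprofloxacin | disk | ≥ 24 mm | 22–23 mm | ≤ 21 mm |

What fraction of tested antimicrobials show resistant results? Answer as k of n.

1 of 6

Oxacillin 2 μg/mL: = 2 μg/mL → Intermediate
Doxycycline: 0.5 μg/mL is ≤ 0.5 μg/mL ⇒ S
Amikacin (2 μg/mL) in 2–4 μg/mL — Intermediate
Cefuroxime (256 μg/mL) ≥ 1 μg/mL — Resistant
Chloramphenicol 14 mm: in 13–16 mm → I
Trimethoprim-sulfamethoxazole (21 mm) in 17–21 mm → intermediate
Resistant: 1/6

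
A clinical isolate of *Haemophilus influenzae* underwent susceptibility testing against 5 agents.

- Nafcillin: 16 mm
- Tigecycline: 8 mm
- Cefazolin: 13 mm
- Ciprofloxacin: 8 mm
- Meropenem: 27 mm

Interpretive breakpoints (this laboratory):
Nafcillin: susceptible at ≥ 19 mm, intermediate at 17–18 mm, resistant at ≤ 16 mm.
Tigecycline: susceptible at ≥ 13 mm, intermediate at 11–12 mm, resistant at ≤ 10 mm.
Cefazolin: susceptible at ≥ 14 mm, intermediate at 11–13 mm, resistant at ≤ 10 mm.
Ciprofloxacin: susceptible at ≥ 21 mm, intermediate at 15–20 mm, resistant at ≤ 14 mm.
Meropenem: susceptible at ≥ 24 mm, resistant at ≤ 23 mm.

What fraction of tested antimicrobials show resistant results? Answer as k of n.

3 of 5

Nafcillin: 16 mm is ≤ 16 mm ⇒ resistant
Tigecycline (8 mm) ≤ 10 mm → R
Cefazolin (13 mm) in 11–13 mm ⇒ intermediate
Ciprofloxacin (8 mm) ≤ 14 mm → resistant
Meropenem 27 mm: ≥ 24 mm ⇒ Susceptible
Resistant: 3/5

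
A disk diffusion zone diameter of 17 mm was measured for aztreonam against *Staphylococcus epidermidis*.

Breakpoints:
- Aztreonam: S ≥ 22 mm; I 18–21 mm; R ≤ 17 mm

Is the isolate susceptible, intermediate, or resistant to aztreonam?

Resistant

Aztreonam 17 mm: ≤ 17 mm — R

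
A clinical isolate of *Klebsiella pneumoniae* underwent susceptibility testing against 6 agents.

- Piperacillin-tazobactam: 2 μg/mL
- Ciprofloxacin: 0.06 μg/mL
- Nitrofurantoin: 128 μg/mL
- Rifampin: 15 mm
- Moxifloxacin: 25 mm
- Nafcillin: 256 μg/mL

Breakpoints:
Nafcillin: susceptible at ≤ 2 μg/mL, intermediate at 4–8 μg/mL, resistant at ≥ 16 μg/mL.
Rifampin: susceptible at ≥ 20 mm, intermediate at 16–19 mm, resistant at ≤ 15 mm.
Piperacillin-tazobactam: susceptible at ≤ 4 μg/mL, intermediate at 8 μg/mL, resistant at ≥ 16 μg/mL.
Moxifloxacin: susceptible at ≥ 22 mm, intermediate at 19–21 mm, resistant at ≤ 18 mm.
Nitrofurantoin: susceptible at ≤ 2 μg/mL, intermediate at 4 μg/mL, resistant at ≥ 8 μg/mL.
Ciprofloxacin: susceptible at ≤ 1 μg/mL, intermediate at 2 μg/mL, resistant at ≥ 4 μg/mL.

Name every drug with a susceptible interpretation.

piperacillin-tazobactam, ciprofloxacin, moxifloxacin

Piperacillin-tazobactam (2 μg/mL) ≤ 4 μg/mL ⇒ susceptible
Ciprofloxacin (0.06 μg/mL) ≤ 1 μg/mL ⇒ Susceptible
Nitrofurantoin 128 μg/mL: ≥ 8 μg/mL ⇒ resistant
Rifampin: 15 mm is ≤ 15 mm → Resistant
Moxifloxacin (25 mm) ≥ 22 mm ⇒ Susceptible
Nafcillin (256 μg/mL) ≥ 16 μg/mL — resistant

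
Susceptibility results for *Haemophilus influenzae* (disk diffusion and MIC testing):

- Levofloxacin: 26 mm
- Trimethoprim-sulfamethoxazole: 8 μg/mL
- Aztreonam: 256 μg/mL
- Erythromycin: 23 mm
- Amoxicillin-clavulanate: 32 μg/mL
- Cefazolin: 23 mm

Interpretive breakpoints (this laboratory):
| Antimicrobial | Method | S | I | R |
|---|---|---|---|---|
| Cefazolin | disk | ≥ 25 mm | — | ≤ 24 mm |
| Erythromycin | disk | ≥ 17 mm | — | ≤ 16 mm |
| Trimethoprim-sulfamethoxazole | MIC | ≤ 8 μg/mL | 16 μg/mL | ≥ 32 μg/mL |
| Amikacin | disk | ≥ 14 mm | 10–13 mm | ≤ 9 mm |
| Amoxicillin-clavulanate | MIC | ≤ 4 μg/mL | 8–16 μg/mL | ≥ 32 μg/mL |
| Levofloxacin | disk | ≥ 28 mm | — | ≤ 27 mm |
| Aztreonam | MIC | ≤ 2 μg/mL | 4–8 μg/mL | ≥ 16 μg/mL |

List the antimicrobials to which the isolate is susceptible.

Levofloxacin 26 mm: ≤ 27 mm — Resistant
Trimethoprim-sulfamethoxazole 8 μg/mL: ≤ 8 μg/mL — susceptible
Aztreonam (256 μg/mL) ≥ 16 μg/mL ⇒ R
Erythromycin 23 mm: ≥ 17 mm ⇒ susceptible
Amoxicillin-clavulanate: 32 μg/mL is ≥ 32 μg/mL ⇒ Resistant
Cefazolin: 23 mm is ≤ 24 mm — resistant

trimethoprim-sulfamethoxazole, erythromycin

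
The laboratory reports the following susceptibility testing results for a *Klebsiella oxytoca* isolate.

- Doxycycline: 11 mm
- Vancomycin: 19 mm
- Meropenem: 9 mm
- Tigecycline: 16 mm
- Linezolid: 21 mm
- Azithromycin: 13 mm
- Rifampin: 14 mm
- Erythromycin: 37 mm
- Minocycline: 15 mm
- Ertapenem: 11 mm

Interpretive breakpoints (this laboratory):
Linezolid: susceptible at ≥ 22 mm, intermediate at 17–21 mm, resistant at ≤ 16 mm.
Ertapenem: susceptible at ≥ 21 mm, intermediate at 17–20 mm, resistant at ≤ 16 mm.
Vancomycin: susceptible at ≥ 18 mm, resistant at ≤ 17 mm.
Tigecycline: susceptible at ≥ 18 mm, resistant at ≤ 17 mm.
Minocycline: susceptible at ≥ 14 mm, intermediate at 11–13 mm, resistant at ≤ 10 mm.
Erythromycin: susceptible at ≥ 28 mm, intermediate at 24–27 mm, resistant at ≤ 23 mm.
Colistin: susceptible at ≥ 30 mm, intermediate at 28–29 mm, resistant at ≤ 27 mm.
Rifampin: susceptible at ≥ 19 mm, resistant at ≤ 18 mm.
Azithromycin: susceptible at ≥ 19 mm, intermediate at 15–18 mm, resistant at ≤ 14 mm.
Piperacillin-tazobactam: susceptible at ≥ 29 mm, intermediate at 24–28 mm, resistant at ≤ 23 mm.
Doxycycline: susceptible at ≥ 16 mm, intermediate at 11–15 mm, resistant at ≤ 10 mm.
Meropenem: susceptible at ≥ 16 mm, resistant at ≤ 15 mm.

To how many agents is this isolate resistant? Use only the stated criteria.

5

Doxycycline 11 mm: in 11–15 mm ⇒ Intermediate
Vancomycin 19 mm: ≥ 18 mm → S
Meropenem (9 mm) ≤ 15 mm → Resistant
Tigecycline (16 mm) ≤ 17 mm — resistant
Linezolid 21 mm: in 17–21 mm — Intermediate
Azithromycin (13 mm) ≤ 14 mm ⇒ R
Rifampin 14 mm: ≤ 18 mm ⇒ R
Erythromycin: 37 mm is ≥ 28 mm → S
Minocycline: 15 mm is ≥ 14 mm ⇒ susceptible
Ertapenem (11 mm) ≤ 16 mm → Resistant
Resistant: 5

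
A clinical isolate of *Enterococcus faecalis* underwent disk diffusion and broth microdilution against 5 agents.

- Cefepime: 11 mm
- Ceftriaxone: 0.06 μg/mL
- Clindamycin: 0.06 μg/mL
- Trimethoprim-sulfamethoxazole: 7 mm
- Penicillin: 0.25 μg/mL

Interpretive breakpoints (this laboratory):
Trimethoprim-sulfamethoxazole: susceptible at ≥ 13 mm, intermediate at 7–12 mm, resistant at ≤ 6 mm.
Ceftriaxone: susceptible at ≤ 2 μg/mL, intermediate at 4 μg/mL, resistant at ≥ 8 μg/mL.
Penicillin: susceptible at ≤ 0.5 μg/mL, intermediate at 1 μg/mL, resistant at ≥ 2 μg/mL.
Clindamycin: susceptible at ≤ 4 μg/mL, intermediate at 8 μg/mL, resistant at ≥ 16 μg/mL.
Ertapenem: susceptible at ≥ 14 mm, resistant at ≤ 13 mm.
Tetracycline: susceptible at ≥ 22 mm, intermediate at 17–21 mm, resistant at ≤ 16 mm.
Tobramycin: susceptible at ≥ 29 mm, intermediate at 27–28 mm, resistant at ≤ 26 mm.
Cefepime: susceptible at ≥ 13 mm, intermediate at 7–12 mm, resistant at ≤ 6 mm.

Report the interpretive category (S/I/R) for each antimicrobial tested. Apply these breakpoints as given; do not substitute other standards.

Cefepime (11 mm) in 7–12 mm ⇒ intermediate
Ceftriaxone (0.06 μg/mL) ≤ 2 μg/mL ⇒ susceptible
Clindamycin: 0.06 μg/mL is ≤ 4 μg/mL — Susceptible
Trimethoprim-sulfamethoxazole: 7 mm is in 7–12 mm — Intermediate
Penicillin (0.25 μg/mL) ≤ 0.5 μg/mL ⇒ S

I, S, S, I, S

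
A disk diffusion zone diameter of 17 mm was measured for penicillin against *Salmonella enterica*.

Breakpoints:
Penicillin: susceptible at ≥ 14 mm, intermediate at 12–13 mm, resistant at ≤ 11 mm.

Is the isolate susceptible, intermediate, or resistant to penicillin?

Penicillin: 17 mm is ≥ 14 mm ⇒ susceptible

Susceptible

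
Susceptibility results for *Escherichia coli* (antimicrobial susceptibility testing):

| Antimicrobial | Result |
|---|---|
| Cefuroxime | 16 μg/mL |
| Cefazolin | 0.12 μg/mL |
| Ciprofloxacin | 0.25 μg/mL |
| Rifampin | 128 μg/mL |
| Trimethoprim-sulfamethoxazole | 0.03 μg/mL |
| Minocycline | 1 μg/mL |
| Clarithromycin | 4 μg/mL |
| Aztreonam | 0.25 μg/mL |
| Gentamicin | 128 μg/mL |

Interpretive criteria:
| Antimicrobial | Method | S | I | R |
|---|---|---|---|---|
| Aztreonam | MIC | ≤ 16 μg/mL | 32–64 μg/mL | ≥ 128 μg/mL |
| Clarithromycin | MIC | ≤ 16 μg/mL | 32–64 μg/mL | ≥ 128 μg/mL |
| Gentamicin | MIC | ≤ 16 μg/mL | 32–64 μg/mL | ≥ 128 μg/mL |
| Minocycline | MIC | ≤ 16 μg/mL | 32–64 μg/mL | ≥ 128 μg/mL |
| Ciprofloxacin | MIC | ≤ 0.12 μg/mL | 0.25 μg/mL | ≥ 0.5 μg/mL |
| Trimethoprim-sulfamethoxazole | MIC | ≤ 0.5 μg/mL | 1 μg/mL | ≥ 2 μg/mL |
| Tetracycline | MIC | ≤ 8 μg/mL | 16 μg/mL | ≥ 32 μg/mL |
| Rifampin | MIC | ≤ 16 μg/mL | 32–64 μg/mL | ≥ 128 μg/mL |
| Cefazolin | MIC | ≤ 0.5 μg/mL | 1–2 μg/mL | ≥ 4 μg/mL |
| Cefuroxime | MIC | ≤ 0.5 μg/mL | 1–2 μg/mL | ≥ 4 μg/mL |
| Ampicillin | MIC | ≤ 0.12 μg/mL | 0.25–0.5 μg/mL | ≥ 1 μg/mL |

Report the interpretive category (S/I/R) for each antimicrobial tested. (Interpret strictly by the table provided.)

Cefuroxime 16 μg/mL: ≥ 4 μg/mL ⇒ resistant
Cefazolin (0.12 μg/mL) ≤ 0.5 μg/mL — Susceptible
Ciprofloxacin (0.25 μg/mL) = 0.25 μg/mL ⇒ Intermediate
Rifampin: 128 μg/mL is ≥ 128 μg/mL → R
Trimethoprim-sulfamethoxazole: 0.03 μg/mL is ≤ 0.5 μg/mL → Susceptible
Minocycline 1 μg/mL: ≤ 16 μg/mL ⇒ Susceptible
Clarithromycin (4 μg/mL) ≤ 16 μg/mL → susceptible
Aztreonam 0.25 μg/mL: ≤ 16 μg/mL ⇒ S
Gentamicin: 128 μg/mL is ≥ 128 μg/mL ⇒ Resistant

R, S, I, R, S, S, S, S, R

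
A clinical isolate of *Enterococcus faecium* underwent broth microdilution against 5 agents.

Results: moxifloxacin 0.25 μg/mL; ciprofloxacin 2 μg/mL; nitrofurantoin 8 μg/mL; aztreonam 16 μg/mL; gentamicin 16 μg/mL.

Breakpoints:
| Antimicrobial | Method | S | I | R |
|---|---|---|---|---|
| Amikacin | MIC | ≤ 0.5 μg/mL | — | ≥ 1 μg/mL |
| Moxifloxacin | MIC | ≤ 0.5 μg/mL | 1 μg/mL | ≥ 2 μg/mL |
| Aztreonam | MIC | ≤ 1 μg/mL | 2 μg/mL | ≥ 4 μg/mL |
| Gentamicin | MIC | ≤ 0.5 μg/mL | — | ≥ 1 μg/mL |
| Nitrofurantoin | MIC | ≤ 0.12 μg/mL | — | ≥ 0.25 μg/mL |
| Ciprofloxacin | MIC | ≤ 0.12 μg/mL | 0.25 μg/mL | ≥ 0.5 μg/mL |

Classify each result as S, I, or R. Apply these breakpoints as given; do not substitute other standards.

S, R, R, R, R

Moxifloxacin 0.25 μg/mL: ≤ 0.5 μg/mL ⇒ susceptible
Ciprofloxacin 2 μg/mL: ≥ 0.5 μg/mL ⇒ Resistant
Nitrofurantoin (8 μg/mL) ≥ 0.25 μg/mL — Resistant
Aztreonam: 16 μg/mL is ≥ 4 μg/mL — R
Gentamicin (16 μg/mL) ≥ 1 μg/mL ⇒ resistant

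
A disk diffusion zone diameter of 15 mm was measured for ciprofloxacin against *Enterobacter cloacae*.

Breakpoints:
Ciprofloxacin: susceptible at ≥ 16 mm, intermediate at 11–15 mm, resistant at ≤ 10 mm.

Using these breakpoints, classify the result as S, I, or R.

Ciprofloxacin 15 mm: in 11–15 mm → intermediate

I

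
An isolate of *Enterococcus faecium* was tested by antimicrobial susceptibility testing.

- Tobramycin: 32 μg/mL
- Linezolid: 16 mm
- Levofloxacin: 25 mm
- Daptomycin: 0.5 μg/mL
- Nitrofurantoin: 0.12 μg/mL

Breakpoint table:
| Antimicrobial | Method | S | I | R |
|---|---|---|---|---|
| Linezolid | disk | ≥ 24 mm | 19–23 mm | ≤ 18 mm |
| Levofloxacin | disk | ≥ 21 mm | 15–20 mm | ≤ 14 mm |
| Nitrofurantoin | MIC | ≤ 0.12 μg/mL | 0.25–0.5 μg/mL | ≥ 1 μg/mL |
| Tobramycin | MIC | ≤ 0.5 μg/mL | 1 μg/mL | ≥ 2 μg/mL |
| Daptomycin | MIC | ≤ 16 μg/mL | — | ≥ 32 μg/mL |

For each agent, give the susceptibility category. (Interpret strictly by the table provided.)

Tobramycin 32 μg/mL: ≥ 2 μg/mL → R
Linezolid: 16 mm is ≤ 18 mm → R
Levofloxacin (25 mm) ≥ 21 mm ⇒ S
Daptomycin (0.5 μg/mL) ≤ 16 μg/mL → S
Nitrofurantoin 0.12 μg/mL: ≤ 0.12 μg/mL → S

R, R, S, S, S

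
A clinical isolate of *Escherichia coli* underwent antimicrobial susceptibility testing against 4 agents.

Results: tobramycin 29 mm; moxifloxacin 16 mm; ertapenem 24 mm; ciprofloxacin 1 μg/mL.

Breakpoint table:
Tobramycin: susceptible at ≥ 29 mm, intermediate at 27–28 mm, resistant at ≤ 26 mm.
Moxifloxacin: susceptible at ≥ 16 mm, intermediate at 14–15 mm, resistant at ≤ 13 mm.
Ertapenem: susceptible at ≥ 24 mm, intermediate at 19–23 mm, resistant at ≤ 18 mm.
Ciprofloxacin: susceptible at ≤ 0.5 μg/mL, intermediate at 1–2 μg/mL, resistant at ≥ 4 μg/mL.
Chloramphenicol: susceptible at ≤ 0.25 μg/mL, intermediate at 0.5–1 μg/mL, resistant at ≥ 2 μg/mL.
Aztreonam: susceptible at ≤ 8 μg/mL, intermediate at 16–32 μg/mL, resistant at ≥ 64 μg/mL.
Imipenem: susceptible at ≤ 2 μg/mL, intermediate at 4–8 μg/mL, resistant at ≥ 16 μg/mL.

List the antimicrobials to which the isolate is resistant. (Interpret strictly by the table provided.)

none

Tobramycin: 29 mm is ≥ 29 mm — S
Moxifloxacin 16 mm: ≥ 16 mm ⇒ S
Ertapenem: 24 mm is ≥ 24 mm → susceptible
Ciprofloxacin: 1 μg/mL is in 1–2 μg/mL → Intermediate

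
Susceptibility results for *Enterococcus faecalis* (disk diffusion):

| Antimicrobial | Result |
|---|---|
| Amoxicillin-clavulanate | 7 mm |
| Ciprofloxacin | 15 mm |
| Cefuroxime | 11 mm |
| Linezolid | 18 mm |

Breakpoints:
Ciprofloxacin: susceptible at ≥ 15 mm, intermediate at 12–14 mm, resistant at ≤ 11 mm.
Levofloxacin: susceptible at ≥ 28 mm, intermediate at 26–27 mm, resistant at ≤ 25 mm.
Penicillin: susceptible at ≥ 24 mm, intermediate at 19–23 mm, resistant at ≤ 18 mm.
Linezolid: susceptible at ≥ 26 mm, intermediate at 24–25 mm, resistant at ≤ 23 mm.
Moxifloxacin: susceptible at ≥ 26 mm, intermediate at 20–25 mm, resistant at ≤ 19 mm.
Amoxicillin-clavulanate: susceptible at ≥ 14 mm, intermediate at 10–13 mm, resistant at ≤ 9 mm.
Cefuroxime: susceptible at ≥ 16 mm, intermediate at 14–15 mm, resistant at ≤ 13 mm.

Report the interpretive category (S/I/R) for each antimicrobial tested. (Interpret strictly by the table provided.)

R, S, R, R

Amoxicillin-clavulanate: 7 mm is ≤ 9 mm — resistant
Ciprofloxacin 15 mm: ≥ 15 mm — Susceptible
Cefuroxime 11 mm: ≤ 13 mm → Resistant
Linezolid (18 mm) ≤ 23 mm — resistant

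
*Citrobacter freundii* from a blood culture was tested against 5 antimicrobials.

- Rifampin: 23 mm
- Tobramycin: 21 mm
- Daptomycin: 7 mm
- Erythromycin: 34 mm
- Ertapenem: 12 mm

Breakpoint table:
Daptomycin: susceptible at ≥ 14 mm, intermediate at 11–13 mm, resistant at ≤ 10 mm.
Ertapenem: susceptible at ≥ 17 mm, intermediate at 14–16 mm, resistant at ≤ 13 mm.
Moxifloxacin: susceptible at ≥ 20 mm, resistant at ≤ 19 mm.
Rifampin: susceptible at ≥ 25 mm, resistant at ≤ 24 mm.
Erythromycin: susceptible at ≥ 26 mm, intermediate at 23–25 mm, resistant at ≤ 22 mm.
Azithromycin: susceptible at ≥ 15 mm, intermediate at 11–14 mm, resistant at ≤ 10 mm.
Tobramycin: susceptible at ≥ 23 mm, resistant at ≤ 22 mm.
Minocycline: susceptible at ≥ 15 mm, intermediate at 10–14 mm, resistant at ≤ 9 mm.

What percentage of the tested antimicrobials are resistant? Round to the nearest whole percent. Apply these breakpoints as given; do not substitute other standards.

Rifampin: 23 mm is ≤ 24 mm — resistant
Tobramycin 21 mm: ≤ 22 mm → resistant
Daptomycin (7 mm) ≤ 10 mm — resistant
Erythromycin (34 mm) ≥ 26 mm → susceptible
Ertapenem: 12 mm is ≤ 13 mm ⇒ resistant
Resistant: 4/5

80%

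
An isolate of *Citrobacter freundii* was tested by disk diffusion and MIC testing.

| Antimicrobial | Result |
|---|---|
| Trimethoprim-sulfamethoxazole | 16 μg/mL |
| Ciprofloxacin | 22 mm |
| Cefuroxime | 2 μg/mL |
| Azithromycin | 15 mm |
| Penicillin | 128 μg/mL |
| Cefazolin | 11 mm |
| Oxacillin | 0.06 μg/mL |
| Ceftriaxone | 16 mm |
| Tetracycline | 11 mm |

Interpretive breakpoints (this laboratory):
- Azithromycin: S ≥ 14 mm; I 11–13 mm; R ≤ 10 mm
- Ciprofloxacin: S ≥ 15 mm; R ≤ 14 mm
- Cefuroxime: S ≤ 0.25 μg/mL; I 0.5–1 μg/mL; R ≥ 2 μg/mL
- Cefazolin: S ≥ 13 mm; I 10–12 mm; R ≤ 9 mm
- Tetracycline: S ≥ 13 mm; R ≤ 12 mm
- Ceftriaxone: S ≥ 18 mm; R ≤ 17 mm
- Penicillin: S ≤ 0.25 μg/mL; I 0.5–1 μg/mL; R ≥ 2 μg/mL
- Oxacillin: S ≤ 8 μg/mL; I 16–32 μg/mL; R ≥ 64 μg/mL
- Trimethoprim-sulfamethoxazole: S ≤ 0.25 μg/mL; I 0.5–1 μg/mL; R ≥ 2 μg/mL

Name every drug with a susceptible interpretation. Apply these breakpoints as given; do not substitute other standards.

Trimethoprim-sulfamethoxazole 16 μg/mL: ≥ 2 μg/mL — Resistant
Ciprofloxacin (22 mm) ≥ 15 mm ⇒ S
Cefuroxime 2 μg/mL: ≥ 2 μg/mL ⇒ resistant
Azithromycin: 15 mm is ≥ 14 mm — susceptible
Penicillin (128 μg/mL) ≥ 2 μg/mL → R
Cefazolin: 11 mm is in 10–12 mm — intermediate
Oxacillin (0.06 μg/mL) ≤ 8 μg/mL — susceptible
Ceftriaxone (16 mm) ≤ 17 mm → resistant
Tetracycline (11 mm) ≤ 12 mm — resistant

ciprofloxacin, azithromycin, oxacillin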